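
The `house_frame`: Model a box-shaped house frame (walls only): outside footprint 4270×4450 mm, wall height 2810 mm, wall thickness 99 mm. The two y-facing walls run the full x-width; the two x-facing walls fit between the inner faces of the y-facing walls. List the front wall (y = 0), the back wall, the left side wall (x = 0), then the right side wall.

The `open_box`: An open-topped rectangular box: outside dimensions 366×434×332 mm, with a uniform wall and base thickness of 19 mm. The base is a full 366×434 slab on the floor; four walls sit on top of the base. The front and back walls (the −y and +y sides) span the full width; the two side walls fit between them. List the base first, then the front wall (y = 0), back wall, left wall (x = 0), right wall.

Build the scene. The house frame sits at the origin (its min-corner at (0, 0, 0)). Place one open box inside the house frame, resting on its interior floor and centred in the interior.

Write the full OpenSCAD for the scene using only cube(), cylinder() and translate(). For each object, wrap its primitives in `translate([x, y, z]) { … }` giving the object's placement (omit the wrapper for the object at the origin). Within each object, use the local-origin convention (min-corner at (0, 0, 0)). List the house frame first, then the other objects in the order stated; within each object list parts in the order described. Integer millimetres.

cube([4270, 99, 2810]);
translate([0, 4351, 0]) cube([4270, 99, 2810]);
translate([0, 99, 0]) cube([99, 4252, 2810]);
translate([4171, 99, 0]) cube([99, 4252, 2810]);
translate([1952, 2008, 0]) {
  cube([366, 434, 19]);
  translate([0, 0, 19]) cube([366, 19, 313]);
  translate([0, 415, 19]) cube([366, 19, 313]);
  translate([0, 19, 19]) cube([19, 396, 313]);
  translate([347, 19, 19]) cube([19, 396, 313]);
}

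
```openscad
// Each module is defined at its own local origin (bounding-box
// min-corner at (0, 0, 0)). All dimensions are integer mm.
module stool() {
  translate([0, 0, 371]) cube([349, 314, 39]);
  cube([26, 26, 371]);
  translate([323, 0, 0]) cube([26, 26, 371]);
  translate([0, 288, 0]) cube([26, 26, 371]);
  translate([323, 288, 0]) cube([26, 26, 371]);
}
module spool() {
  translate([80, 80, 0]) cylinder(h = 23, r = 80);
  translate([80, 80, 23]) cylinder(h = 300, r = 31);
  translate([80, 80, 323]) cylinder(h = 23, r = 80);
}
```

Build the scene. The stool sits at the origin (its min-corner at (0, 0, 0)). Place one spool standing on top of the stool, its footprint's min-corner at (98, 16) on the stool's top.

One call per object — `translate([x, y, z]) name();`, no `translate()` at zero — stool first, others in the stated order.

stool();
translate([98, 16, 410]) spool();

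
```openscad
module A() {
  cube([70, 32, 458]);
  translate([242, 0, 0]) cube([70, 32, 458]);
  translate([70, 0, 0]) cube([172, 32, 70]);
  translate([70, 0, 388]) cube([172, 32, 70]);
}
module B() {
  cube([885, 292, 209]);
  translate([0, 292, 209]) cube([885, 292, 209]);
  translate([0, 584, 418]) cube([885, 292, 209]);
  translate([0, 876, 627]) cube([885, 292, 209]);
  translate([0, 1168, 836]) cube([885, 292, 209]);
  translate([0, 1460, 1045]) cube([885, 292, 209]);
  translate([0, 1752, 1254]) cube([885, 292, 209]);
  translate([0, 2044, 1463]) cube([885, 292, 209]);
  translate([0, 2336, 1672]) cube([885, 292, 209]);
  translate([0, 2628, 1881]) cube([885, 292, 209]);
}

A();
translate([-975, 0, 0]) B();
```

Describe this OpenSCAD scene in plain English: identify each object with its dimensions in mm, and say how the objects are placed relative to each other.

A is a picture frame with a 172×318 mm rectangular opening (x by z) and a uniform 70 mm border on every side. Frame depth is 32 mm along y. It is built from two vertical stiles running the full outside height and two horizontal rails spanning the gap between the stiles.

B is a straight staircase of 10 solid steps. Each step is 885 mm wide (x), 292 mm deep (y, the going) and 209 mm tall (the rise). The first step rests on the floor; each subsequent step sits one going further in +y and one rise higher in +z, directly behind and above the previous step with no overlap.

The staircase is on the floor beside the picture frame on its −x side.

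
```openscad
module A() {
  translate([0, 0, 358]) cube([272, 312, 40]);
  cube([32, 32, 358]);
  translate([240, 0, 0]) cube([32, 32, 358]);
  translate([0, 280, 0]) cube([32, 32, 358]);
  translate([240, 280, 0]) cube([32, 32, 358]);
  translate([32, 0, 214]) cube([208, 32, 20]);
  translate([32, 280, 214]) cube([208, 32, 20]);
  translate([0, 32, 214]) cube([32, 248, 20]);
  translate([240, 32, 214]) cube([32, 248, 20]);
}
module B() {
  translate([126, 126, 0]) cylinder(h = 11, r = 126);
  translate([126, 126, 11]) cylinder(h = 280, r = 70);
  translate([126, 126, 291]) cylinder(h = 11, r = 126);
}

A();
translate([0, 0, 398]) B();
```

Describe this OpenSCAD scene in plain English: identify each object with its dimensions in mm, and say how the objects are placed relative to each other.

A is a four-legged stool. The seat is a 272×312×40 mm slab whose top surface is at z = 398 mm; four square legs, each 32×32 mm in cross-section, run from the floor (z = 0) to the underside of the seat, each flush with a corner of the seat. Four stretchers, 32 mm wide and 20 mm tall, connect adjacent legs with their undersides at z = 214 mm, each running between the inner faces of the legs it joins and aligned with the legs' outer faces on the other axis.

B is a spool: two coaxial disc flanges of radius 126 mm and thickness 11 mm, joined by a core cylinder of radius 70 mm and height 280 mm. The lower flange rests on z = 0 and the three cylinders share a vertical axis.

The spool is on top of the stool.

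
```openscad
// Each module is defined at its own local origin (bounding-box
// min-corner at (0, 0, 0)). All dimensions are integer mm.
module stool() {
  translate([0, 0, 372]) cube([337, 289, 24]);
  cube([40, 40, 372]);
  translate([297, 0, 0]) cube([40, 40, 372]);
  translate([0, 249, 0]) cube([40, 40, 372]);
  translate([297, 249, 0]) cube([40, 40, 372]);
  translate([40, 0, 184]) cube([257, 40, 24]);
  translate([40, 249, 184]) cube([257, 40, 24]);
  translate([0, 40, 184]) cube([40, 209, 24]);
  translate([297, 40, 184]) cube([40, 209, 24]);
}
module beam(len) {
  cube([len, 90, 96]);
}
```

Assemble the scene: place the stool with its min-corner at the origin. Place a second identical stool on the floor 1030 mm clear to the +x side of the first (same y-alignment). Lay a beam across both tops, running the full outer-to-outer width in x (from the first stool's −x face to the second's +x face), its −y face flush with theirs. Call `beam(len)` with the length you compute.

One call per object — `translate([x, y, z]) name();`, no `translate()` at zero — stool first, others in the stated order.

stool();
translate([1367, 0, 0]) stool();
translate([0, 0, 396]) beam(1704);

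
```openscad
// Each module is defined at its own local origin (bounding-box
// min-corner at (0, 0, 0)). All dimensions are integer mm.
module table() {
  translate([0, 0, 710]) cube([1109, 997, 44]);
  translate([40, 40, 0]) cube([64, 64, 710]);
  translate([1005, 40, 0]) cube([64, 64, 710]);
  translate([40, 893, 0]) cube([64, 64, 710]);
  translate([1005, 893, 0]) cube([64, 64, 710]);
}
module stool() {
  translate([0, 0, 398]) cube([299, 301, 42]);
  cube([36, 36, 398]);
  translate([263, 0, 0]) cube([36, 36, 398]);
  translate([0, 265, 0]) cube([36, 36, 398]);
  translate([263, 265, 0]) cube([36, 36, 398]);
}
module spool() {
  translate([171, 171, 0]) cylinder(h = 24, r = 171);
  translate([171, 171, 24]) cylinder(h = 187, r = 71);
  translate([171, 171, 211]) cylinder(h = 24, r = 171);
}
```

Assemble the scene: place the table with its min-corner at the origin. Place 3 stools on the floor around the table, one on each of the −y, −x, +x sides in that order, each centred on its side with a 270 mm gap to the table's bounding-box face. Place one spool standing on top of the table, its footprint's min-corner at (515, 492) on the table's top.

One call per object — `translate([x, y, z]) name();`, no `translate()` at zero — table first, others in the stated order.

table();
translate([405, -571, 0]) stool();
translate([-569, 348, 0]) stool();
translate([1379, 348, 0]) stool();
translate([515, 492, 754]) spool();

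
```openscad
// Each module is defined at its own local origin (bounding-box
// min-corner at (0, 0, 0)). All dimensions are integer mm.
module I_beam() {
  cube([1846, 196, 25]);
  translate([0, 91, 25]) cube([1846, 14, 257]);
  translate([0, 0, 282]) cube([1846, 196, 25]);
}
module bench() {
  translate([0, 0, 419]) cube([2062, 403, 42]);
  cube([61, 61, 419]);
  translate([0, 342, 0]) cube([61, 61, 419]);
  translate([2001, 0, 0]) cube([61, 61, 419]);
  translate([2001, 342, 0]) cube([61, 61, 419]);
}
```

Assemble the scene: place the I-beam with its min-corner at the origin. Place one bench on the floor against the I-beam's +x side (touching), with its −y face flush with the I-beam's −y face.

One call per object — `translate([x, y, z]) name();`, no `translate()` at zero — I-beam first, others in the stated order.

I_beam();
translate([1846, 0, 0]) bench();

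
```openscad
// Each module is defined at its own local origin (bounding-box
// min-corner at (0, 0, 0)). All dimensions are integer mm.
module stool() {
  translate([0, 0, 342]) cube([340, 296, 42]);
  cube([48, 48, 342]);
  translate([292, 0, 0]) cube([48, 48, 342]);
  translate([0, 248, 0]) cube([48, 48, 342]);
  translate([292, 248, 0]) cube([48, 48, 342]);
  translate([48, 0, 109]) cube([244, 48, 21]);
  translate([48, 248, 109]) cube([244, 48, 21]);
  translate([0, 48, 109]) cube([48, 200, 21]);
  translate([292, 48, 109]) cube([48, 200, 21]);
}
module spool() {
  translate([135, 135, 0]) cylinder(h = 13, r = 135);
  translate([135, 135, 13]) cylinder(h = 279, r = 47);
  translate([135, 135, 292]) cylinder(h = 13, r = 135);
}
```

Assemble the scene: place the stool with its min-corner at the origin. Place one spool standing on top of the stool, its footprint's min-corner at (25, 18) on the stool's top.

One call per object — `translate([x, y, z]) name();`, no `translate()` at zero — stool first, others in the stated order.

stool();
translate([25, 18, 384]) spool();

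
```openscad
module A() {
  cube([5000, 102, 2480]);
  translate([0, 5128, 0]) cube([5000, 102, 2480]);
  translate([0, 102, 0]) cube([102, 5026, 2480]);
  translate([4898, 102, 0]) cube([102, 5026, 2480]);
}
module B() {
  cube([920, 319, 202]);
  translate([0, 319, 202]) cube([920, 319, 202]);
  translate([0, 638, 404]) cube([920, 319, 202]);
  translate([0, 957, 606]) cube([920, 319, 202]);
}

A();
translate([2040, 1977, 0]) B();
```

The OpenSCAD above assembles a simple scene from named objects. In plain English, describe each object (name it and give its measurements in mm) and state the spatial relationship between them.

A is a box-shaped house frame (walls only): outside footprint 5000×5230 mm, wall height 2480 mm, wall thickness 102 mm. The two y-facing walls run the full x-width; the two x-facing walls fit between the inner faces of the y-facing walls.

B is a run of 4 identical solid stair steps. Each tread is 920×319 mm and each step block is 202 mm high. Step 1 rests on the floor; step k is offset from step 1 by (k−1)×319 mm in y and (k−1)×202 mm in z.

The staircase sits inside the house frame, centred.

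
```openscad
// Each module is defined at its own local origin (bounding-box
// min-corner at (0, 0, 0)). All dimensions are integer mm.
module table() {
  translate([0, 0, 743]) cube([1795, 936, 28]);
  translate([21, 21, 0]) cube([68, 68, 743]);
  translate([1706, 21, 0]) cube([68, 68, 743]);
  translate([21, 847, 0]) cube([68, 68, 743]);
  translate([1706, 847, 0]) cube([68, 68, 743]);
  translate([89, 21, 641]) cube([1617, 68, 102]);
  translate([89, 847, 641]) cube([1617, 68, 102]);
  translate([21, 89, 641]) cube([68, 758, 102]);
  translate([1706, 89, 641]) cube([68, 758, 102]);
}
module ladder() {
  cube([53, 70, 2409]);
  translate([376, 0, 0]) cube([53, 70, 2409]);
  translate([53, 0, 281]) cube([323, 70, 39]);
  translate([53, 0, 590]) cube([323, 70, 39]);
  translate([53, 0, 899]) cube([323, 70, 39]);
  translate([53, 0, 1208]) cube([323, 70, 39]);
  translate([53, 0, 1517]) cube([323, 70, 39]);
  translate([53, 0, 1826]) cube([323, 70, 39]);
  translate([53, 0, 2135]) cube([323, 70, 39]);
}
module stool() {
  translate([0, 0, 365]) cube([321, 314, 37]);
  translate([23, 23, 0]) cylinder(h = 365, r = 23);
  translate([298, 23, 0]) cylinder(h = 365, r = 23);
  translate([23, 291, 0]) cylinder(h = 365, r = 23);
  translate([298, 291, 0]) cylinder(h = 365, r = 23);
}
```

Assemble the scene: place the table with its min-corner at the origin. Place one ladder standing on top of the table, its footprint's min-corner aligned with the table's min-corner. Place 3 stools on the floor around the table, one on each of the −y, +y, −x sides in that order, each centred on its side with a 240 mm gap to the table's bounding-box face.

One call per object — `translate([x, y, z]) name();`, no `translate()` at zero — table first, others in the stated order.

table();
translate([0, 0, 771]) ladder();
translate([737, -554, 0]) stool();
translate([737, 1176, 0]) stool();
translate([-561, 311, 0]) stool();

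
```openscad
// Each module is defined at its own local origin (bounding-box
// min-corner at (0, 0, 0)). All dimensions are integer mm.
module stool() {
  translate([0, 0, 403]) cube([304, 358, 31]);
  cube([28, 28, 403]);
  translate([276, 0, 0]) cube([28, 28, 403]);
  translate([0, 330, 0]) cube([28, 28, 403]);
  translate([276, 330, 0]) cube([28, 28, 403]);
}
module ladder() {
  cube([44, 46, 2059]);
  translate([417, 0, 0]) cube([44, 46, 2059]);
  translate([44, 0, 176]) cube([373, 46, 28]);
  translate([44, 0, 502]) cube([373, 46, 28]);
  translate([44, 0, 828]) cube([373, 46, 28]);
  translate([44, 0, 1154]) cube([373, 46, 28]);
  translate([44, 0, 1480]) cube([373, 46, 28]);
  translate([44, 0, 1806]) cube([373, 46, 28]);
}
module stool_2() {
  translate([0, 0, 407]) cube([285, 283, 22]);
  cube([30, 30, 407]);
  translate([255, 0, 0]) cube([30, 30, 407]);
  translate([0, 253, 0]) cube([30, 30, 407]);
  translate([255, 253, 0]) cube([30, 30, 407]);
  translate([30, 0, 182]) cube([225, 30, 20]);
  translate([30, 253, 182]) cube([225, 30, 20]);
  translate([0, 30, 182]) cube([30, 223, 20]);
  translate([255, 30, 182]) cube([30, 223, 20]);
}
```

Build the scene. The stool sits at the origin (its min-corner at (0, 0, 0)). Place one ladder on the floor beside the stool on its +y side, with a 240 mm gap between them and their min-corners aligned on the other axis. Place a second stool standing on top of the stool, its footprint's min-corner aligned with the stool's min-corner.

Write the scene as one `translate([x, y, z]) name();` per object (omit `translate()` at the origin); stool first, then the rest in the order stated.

stool();
translate([0, 598, 0]) ladder();
translate([0, 0, 434]) stool_2();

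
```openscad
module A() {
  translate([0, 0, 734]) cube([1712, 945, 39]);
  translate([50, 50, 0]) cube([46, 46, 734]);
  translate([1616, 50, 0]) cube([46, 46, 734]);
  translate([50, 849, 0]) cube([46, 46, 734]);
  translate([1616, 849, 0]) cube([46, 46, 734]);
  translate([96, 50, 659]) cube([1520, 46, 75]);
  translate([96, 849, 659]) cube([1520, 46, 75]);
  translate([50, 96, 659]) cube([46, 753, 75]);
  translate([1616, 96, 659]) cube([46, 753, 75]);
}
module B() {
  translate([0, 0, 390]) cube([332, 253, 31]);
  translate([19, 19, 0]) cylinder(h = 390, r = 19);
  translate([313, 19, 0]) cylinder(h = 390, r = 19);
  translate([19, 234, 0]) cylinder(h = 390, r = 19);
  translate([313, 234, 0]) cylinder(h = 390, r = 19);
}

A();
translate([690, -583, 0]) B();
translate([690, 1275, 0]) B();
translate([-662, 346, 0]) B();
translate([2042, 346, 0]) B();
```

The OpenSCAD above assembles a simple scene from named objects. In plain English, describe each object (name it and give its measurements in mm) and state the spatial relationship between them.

A is a table: top 1712 mm (x) × 945 mm (y), 39 mm thick, upper face at z = 773 mm, on four 46×46 mm square legs, each inset 50 mm from the nearest pair of top edges, running from z = 0 to the bottom of the top. Four apron rails, 46 mm thick and 75 mm tall, run between adjacent legs with their top edges flush with the underside of the top and their outer faces flush with the legs' outer faces.

B is a simple wooden stool: a rectangular seat 332 mm (x) by 253 mm (y), 31 mm thick, top face at z = 421 mm, on four round legs, each 38 mm in diameter. The legs rest on z = 0, each leg's axis is inset half a diameter from the nearest pair of seat edges (so the leg's bounding box is flush with the corner).

Four stools sit around the table at the −y, +y, −x, +x sides.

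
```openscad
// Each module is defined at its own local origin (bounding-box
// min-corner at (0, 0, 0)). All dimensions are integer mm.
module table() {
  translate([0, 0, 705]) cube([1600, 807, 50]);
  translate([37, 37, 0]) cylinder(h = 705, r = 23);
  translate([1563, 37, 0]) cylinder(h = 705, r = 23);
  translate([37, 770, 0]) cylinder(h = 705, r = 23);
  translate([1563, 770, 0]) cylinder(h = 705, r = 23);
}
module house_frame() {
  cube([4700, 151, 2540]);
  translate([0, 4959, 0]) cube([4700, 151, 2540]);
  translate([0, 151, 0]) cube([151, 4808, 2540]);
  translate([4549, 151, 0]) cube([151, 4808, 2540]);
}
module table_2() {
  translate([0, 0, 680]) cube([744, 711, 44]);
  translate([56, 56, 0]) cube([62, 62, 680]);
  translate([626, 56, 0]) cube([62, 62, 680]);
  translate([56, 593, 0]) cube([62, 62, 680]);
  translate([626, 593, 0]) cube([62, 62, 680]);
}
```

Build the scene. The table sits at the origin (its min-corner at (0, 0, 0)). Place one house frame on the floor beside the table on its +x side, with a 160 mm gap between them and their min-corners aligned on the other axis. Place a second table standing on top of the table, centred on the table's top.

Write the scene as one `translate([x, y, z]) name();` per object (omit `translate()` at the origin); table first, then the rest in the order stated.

table();
translate([1760, 0, 0]) house_frame();
translate([428, 48, 755]) table_2();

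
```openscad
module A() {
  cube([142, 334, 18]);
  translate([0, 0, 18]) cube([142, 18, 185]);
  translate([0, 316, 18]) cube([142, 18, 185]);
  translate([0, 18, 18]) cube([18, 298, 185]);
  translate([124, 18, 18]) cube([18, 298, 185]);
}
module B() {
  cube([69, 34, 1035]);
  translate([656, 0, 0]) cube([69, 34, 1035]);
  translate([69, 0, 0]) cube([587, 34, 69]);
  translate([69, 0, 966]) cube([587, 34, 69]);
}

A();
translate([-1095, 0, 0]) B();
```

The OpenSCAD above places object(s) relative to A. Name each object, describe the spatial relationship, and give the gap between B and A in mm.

The picture frame's nearest face is 370 mm from the open box's −x face.

A is an open box. B is a picture frame. The picture frame is on the floor beside the open box on its −x side. The gap between the picture frame and the open box is 370 mm.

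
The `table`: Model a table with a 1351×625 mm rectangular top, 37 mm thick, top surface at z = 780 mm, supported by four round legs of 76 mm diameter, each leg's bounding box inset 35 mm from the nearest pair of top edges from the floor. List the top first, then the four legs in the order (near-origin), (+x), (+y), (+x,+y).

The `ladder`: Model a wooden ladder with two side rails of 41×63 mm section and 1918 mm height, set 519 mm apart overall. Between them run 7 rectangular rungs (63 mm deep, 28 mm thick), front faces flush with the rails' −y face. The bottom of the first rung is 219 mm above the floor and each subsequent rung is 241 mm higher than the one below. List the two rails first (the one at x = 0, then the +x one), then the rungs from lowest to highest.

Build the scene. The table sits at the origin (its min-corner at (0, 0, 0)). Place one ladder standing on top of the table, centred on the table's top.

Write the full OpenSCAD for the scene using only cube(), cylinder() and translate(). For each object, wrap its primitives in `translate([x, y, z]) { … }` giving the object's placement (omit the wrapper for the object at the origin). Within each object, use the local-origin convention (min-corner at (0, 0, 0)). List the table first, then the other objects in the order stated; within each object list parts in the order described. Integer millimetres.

translate([0, 0, 743]) cube([1351, 625, 37]);
translate([73, 73, 0]) cylinder(h = 743, r = 38);
translate([1278, 73, 0]) cylinder(h = 743, r = 38);
translate([73, 552, 0]) cylinder(h = 743, r = 38);
translate([1278, 552, 0]) cylinder(h = 743, r = 38);
translate([416, 281, 780]) {
  cube([41, 63, 1918]);
  translate([478, 0, 0]) cube([41, 63, 1918]);
  translate([41, 0, 219]) cube([437, 63, 28]);
  translate([41, 0, 460]) cube([437, 63, 28]);
  translate([41, 0, 701]) cube([437, 63, 28]);
  translate([41, 0, 942]) cube([437, 63, 28]);
  translate([41, 0, 1183]) cube([437, 63, 28]);
  translate([41, 0, 1424]) cube([437, 63, 28]);
  translate([41, 0, 1665]) cube([437, 63, 28]);
}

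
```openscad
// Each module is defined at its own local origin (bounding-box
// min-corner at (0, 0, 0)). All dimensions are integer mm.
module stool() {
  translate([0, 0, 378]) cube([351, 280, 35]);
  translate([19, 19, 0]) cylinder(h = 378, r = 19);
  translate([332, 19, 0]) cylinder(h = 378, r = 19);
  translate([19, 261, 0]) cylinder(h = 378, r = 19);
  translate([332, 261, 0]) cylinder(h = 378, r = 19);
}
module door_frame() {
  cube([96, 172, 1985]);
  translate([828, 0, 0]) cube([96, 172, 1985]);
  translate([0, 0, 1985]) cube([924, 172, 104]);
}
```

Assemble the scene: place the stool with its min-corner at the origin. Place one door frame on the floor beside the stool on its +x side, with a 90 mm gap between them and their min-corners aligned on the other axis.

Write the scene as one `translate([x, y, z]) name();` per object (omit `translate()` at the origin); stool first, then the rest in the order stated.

stool();
translate([441, 0, 0]) door_frame();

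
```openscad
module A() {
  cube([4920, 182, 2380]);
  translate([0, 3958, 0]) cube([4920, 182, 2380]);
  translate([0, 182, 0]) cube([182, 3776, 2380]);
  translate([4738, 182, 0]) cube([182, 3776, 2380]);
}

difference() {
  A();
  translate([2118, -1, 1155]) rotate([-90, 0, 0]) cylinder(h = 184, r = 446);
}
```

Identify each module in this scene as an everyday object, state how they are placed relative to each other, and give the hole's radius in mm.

The subtracted cylinder has r = 446 mm.

A is a house frame. The house frame has a circular hole through its front wall. The hole's radius is 446 mm.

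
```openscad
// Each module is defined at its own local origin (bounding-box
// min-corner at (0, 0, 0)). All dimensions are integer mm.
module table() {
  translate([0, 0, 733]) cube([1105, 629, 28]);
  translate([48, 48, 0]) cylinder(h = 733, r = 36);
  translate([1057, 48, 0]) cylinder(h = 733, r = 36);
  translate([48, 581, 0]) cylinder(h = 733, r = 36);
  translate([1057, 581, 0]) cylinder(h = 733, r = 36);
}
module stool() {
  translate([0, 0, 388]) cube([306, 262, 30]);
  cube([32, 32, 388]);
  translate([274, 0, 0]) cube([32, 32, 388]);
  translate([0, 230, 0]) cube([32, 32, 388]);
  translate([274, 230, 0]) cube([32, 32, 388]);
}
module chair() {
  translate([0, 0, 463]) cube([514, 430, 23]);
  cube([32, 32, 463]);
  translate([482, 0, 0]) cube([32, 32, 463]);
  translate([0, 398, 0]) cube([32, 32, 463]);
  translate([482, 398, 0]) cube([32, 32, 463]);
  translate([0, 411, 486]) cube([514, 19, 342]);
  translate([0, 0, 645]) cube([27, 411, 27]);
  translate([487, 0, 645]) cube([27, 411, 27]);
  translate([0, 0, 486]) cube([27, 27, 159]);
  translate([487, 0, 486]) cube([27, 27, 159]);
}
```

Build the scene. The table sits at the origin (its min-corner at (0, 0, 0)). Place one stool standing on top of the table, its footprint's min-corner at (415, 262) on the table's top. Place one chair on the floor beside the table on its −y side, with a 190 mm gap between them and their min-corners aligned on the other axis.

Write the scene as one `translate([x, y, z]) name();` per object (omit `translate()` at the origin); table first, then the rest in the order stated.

table();
translate([415, 262, 761]) stool();
translate([0, -620, 0]) chair();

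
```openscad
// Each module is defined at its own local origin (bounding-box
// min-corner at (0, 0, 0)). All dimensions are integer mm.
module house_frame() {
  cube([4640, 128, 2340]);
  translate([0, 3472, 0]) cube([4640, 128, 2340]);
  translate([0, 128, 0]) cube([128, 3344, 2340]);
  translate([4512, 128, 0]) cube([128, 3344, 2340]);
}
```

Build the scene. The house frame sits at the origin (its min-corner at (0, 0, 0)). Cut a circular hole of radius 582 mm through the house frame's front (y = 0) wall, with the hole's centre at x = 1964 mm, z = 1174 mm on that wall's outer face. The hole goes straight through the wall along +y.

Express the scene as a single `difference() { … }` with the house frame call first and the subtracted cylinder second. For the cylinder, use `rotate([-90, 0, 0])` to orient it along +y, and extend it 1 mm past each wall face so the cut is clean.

difference() {
  house_frame();
  translate([1964, -1, 1174]) rotate([-90, 0, 0]) cylinder(h = 130, r = 582);
}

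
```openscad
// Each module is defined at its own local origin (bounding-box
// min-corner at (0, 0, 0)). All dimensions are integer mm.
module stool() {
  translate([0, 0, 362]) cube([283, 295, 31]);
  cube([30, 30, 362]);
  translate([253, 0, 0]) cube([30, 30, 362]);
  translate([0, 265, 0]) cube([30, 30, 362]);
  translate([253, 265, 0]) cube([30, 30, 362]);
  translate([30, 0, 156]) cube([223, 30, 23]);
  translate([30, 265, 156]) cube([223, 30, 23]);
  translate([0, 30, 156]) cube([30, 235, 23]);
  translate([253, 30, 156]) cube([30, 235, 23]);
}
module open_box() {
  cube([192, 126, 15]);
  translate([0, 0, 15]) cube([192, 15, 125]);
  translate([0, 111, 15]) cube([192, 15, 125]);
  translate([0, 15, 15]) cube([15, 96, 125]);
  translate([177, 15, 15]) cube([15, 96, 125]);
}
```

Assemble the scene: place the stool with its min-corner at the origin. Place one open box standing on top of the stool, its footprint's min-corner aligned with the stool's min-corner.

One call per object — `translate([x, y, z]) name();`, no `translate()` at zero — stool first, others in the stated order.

stool();
translate([0, 0, 393]) open_box();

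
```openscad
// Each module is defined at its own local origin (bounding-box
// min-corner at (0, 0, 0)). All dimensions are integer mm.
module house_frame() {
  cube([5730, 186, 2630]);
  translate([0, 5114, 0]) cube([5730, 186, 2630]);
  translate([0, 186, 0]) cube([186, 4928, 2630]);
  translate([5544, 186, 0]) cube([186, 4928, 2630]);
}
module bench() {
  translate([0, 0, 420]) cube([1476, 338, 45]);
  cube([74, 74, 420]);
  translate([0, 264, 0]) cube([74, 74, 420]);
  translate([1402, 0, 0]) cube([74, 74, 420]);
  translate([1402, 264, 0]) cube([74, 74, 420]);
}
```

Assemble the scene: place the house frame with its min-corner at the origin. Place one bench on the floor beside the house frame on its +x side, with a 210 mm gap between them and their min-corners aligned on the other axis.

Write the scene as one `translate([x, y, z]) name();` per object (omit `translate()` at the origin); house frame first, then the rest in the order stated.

house_frame();
translate([5940, 0, 0]) bench();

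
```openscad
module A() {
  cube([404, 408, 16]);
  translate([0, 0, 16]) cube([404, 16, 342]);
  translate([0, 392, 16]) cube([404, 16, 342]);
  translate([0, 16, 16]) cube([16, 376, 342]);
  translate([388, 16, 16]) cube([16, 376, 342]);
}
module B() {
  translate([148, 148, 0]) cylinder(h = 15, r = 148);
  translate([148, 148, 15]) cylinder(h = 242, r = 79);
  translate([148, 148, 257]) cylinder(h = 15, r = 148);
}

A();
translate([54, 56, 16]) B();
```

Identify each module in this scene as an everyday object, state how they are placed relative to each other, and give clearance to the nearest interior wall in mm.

Clearances: x = 38, y = 40; minimum 38 mm.

A is an open box. B is a spool. The spool sits inside the open box, centred. The clearance to the nearest interior wall is 38 mm.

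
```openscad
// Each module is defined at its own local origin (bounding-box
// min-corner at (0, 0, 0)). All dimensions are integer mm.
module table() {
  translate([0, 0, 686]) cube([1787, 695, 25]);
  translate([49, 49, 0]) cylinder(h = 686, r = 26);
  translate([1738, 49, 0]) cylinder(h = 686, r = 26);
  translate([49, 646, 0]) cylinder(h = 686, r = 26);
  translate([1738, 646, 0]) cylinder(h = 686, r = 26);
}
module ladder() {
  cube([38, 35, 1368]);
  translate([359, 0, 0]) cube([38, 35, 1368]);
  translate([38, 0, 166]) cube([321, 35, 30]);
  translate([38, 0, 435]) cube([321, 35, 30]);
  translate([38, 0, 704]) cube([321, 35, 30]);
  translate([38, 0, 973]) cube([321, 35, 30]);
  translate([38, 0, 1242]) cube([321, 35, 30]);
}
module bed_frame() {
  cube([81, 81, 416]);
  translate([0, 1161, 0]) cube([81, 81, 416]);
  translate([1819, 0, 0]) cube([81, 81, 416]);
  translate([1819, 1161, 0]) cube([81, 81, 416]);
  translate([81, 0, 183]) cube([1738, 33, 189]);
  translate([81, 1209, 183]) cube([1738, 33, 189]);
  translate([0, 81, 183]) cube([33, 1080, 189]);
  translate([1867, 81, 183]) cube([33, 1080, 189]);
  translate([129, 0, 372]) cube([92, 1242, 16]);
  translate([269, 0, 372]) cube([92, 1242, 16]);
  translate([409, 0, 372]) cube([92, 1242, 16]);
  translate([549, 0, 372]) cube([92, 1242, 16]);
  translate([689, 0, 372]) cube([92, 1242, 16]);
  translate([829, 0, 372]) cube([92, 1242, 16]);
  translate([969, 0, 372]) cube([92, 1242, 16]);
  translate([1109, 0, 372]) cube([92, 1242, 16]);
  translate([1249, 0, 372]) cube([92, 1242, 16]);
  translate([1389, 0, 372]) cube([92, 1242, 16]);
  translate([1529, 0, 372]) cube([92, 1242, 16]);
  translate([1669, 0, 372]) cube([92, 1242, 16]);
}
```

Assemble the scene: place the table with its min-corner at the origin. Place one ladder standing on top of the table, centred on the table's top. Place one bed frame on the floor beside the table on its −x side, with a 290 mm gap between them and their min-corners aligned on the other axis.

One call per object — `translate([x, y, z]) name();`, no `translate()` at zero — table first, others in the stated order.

table();
translate([695, 330, 711]) ladder();
translate([-2190, 0, 0]) bed_frame();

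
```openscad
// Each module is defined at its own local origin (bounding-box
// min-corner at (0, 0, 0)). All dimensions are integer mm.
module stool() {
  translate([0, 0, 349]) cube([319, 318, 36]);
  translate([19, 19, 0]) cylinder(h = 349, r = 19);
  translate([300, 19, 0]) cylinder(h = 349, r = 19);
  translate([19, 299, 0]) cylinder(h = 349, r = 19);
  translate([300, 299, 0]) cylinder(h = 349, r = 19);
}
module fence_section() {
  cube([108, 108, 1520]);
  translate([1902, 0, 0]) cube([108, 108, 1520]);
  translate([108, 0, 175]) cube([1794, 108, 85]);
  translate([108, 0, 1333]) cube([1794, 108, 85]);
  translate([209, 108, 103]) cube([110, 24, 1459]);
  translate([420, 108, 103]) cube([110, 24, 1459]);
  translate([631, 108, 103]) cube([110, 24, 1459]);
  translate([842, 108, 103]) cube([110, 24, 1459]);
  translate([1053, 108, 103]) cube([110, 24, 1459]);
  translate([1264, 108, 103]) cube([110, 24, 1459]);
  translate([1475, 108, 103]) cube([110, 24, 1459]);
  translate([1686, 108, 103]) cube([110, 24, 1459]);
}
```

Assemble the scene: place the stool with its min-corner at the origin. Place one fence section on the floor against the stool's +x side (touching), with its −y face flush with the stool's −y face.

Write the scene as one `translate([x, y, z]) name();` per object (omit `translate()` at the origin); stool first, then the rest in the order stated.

stool();
translate([319, 0, 0]) fence_section();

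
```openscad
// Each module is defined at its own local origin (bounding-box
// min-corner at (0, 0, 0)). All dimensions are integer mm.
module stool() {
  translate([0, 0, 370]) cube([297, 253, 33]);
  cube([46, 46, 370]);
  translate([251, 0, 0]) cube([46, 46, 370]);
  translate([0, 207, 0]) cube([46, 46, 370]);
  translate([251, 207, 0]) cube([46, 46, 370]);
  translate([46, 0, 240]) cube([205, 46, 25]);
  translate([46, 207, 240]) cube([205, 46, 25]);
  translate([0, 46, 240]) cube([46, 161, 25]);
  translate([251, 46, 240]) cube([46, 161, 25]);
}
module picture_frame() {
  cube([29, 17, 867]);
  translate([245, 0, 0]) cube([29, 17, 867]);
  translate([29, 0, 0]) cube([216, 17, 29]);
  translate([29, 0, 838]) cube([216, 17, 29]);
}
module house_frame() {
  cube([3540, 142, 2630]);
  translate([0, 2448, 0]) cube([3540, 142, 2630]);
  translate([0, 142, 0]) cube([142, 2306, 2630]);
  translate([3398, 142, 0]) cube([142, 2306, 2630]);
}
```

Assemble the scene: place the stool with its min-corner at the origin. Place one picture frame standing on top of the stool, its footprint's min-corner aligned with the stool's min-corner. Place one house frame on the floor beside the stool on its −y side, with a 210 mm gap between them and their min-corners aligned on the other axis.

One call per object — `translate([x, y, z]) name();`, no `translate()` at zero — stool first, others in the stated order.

stool();
translate([0, 0, 403]) picture_frame();
translate([0, -2800, 0]) house_frame();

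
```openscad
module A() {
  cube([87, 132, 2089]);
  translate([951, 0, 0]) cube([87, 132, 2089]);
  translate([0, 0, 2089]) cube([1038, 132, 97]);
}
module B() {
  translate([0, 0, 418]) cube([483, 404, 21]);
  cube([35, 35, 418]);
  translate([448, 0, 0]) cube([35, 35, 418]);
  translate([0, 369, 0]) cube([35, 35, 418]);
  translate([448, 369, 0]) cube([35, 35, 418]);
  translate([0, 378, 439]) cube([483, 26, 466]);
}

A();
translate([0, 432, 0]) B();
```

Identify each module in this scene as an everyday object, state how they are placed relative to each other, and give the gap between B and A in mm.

A is a door frame. B is a chair. The chair is on the floor beside the door frame on its +y side. The gap between the chair and the door frame is 300 mm.

The chair's nearest face is 300 mm from the door frame's +y face.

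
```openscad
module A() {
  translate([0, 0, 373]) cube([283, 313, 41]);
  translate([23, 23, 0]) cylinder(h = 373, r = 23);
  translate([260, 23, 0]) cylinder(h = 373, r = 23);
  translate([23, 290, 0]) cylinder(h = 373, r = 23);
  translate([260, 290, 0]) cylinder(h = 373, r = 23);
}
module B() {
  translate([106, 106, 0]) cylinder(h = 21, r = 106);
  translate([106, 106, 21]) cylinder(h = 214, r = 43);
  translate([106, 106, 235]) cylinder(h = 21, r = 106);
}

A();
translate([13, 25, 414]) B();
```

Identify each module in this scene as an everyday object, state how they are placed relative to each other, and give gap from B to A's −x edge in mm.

A is a stool. B is a spool. The spool is on top of the stool. The gap from the spool to the stool's −x edge is 13 mm.

The spool's min-x is at 13; the stool's min-x is 0; gap = 13 mm.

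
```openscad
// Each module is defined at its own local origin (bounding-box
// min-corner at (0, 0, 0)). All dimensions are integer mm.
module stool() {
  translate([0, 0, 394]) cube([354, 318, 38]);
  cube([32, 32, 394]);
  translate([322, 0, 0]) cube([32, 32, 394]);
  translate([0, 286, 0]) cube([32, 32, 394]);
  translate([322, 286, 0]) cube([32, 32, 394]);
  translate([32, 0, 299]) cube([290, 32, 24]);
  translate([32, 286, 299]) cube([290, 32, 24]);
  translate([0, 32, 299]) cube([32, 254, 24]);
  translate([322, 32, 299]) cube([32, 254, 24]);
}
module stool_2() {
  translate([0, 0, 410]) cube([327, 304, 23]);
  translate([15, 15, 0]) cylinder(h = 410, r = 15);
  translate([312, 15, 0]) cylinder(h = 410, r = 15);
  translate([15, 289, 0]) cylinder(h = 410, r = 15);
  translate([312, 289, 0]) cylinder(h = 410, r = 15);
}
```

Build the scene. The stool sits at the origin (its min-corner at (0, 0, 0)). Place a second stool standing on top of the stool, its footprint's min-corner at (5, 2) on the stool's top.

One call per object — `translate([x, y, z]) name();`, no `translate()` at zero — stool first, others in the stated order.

stool();
translate([5, 2, 432]) stool_2();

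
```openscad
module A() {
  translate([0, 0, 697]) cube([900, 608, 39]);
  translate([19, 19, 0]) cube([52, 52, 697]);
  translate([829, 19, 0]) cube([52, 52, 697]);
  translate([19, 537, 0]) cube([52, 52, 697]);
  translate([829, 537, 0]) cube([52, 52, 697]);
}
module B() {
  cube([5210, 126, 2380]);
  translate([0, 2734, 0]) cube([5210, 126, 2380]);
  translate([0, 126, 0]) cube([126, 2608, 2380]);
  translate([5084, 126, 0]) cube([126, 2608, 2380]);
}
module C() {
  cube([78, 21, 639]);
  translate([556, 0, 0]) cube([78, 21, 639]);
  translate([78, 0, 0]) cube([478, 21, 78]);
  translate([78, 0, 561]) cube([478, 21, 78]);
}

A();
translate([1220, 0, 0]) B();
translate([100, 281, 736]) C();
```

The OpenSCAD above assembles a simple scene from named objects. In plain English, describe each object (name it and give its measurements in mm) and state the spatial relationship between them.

A is a rectangular dining table. The top is 900×608×39 mm with its upper surface at z = 736 mm. It stands on four 52×52 mm square legs, each inset 19 mm from the nearest pair of top edges, running from the floor to the underside of the top.

B is a box-shaped house frame (walls only): outside footprint 5210×2860 mm, wall height 2380 mm, wall thickness 126 mm. The two y-facing walls run the full x-width; the two x-facing walls fit between the inner faces of the y-facing walls.

C is a rectangular picture frame lying in the x–z plane (depth along y). The opening is 478 mm wide (x) by 483 mm tall (z), surrounded by a border 78 mm wide on all four sides. The frame is 21 mm deep and is made of two full-height vertical stiles with two horizontal rails fitted between them.

The house frame is on the floor beside the table on its +x side. The picture frame is on top of the table.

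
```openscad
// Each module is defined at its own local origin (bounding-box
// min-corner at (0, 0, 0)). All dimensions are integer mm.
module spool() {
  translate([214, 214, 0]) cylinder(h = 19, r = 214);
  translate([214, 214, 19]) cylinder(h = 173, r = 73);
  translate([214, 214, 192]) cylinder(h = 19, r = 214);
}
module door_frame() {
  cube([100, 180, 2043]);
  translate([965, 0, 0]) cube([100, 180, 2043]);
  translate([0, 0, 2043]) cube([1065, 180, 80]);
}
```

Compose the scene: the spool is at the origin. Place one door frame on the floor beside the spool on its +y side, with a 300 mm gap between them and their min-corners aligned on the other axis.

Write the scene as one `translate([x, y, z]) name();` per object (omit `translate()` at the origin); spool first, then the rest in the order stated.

spool();
translate([0, 728, 0]) door_frame();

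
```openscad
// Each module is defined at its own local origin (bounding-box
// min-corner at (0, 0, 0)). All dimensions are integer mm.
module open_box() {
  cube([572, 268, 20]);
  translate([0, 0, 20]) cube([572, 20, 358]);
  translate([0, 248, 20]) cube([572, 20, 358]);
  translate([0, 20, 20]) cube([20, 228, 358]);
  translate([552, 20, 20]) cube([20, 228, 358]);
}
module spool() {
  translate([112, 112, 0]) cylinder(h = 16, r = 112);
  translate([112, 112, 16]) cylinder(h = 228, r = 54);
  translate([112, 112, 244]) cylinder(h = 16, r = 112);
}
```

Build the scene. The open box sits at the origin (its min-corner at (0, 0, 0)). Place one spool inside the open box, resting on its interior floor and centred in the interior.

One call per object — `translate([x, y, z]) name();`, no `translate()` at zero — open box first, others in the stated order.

open_box();
translate([174, 22, 20]) spool();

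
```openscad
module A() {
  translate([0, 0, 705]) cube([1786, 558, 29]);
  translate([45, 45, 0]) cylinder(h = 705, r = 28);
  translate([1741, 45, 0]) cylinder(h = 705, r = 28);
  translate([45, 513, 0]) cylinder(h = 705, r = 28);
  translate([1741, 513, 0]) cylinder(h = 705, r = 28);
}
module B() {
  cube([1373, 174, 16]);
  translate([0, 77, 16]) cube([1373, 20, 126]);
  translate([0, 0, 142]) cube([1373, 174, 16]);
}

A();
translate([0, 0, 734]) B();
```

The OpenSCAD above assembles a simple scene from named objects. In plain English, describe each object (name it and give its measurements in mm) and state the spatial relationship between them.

A is a table: top 1786 mm (x) × 558 mm (y), 29 mm thick, upper face at z = 734 mm, on four round legs of 56 mm diameter, each leg's bounding box inset 17 mm from the nearest pair of top edges, running from z = 0 to the bottom of the top.

B is an I-beam lying along x, 1373 mm long. Overall section height 158 mm. Two flanges 174 mm wide (y) and 16 mm thick, one on the floor and one at the top; a web 20 mm thick runs between them, centred on the flange width.

The I-beam is on top of the table.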